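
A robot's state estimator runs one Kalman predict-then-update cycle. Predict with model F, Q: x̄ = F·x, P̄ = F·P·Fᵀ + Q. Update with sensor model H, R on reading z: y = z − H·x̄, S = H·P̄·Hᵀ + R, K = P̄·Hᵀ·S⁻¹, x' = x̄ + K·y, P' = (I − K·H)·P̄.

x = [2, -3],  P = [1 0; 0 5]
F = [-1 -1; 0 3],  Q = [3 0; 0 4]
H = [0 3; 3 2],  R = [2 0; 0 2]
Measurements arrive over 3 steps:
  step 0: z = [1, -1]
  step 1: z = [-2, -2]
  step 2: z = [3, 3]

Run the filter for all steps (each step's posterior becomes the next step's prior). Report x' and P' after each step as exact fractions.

step 0: x' = [-937/1548, 1457/4644], P' = [157/516 -221/1548; -221/1548 1021/4644]
step 1: x' = [-568178/2749587, -1738664/2749587], P' = [265734/916529 -360116/2749587; -360116/2749587 191682/916529]
step 2: x' = [173064397/400407729, 235501953/266938486], P' = [116078630/400407729 -17473444/133469243; -17473444/133469243 83699357/400407729]

step 0: x̄ = F·x = [1, -9]
step 0: P̄ = F·P·Fᵀ + Q = [9 -15; -15 49]
step 0: y = z − H·x̄ = [28, 14]
step 0: S = H·P̄·Hᵀ + R = [443 159; 159 99]
step 0: K = P̄·Hᵀ·S⁻¹ = [-221/1032 971/3096; 1021/3096 53/9288]
step 0: x' = x̄ + K·y = [-937/1548, 1457/4644]
step 0: P' = (I − K·H)·P̄ = [157/516 -221/1548; -221/1548 1021/4644]
step 1: x̄ = F·x = [677/2322, 1457/1548]
step 1: P̄ = F·P·Fᵀ + Q = [3760/1161 -179/774; -179/774 3085/516]
step 1: y = z − H·x̄ = [-2489/516, -1841/387]
step 1: S = H·P̄·Hᵀ + R = [9599/172 1453/43; 1453/43 6745/129]
step 1: K = P̄·Hᵀ·S⁻¹ = [-180058/916529 835687/2749587; 287523/916529 11624/916529]
step 1: x' = x̄ + K·y = [-568178/2749587, -1738664/2749587]
step 1: P' = (I − K·H)·P̄ = [265734/916529 -360116/2749587; -360116/2749587 191682/916529]
step 2: x̄ = F·x = [2306842/2749587, -1738664/916529]
step 2: P̄ = F·P·Fᵀ + Q = [8900777/2749587 -214930/916529; -214930/916529 5391254/916529]
step 2: y = z − H·x̄ = [7965579/916529, 3920073/916529]
step 2: S = H·P̄·Hᵀ + R = [50354344/916529 30413154/916529; 30413154/916529 47521245/916529]
step 2: K = P̄·Hᵀ·S⁻¹ = [-26210166/133469243 40565871/133469243; 83699357/266938486 5068859/400407729]
step 2: x' = x̄ + K·y = [173064397/400407729, 235501953/266938486]
step 2: P' = (I − K·H)·P̄ = [116078630/400407729 -17473444/133469243; -17473444/133469243 83699357/400407729]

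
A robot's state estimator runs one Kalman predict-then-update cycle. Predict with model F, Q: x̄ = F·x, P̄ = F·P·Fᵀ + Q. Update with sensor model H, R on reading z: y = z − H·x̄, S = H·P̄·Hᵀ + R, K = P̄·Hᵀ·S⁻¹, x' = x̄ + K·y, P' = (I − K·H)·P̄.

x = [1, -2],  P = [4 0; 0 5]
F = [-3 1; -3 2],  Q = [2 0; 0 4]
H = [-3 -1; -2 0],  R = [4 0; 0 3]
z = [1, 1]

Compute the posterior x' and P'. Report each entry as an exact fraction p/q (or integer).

x' = [-128/525, -1123/1575]
P' = [212/525 -1208/1575; -1208/1575 20672/4725]

x̄ = F·x = [-5, -7]
P̄ = F·P·Fᵀ + Q = [43 46; 46 60]
y = z − H·x̄ = [-21, -9]
S = H·P̄·Hᵀ + R = [727 350; 350 175]
K = P̄·Hᵀ·S⁻¹ = [-1/9 -424/1575; -14/27 2416/4725]
x' = x̄ + K·y = [-128/525, -1123/1575]
P' = (I − K·H)·P̄ = [212/525 -1208/1575; -1208/1575 20672/4725]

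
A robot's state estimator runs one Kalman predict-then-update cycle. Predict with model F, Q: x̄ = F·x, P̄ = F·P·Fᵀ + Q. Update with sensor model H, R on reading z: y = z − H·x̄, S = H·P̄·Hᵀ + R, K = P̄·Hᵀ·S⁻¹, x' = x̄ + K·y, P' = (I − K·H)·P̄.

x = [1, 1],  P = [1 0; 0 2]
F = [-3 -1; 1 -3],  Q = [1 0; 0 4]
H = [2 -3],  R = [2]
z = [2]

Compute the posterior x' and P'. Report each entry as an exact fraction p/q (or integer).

x̄ = F·x = [-4, -2]
P̄ = F·P·Fᵀ + Q = [12 3; 3 23]
y = z − H·x̄ = [4]
S = H·P̄·Hᵀ + R = [221]
K = P̄·Hᵀ·S⁻¹ = [15/221; -63/221]
x' = x̄ + K·y = [-824/221, -694/221]
P' = (I − K·H)·P̄ = [2427/221 1608/221; 1608/221 1114/221]

x' = [-824/221, -694/221]
P' = [2427/221 1608/221; 1608/221 1114/221]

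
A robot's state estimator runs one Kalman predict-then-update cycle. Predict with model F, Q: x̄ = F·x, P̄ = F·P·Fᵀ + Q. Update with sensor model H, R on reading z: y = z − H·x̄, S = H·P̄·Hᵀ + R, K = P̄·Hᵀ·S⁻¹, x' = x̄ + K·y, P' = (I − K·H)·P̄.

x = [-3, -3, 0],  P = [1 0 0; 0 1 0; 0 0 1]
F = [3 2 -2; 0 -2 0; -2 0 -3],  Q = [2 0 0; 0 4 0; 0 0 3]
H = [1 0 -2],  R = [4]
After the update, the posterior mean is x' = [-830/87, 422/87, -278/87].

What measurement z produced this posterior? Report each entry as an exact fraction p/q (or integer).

z = [-2]

x̄ = F·x = [-15, 6, 6]
P̄ = F·P·Fᵀ + Q = [19 -4 0; -4 8 0; 0 0 16]
S = H·P̄·Hᵀ + R = [87]
K = P̄·Hᵀ·S⁻¹ = [19/87; -4/87; -32/87]
x' − x̄ = [475/87, -100/87, -800/87] = K·y
y = (KᵀK)⁻¹·Kᵀ·(x' − x̄) = [25]
z = y + H·x̄ = [25] + [-27] = [-2]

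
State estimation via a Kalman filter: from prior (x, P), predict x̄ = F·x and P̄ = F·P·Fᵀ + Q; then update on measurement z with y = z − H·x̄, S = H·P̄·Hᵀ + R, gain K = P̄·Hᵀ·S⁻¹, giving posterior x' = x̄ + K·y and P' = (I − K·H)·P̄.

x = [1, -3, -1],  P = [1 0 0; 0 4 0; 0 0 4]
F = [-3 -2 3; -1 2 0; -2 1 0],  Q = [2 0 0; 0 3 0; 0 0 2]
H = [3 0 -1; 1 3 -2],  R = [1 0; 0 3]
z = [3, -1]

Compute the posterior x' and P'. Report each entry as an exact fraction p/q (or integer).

x̄ = F·x = [0, -7, -5]
P̄ = F·P·Fᵀ + Q = [63 -13 -2; -13 20 10; -2 10 10]
y = z − H·x̄ = [-2, 10]
S = H·P̄·Hᵀ + R = [590 76; 76 96]
K = P̄·Hᵀ·S⁻¹ = [1013/3179 501/12716; -1689/12716 9827/25432; -134/3179 371/3179]
x' = x̄ + K·y = [-91/374, -2147/748, -701/187]
P' = (I − K·H)·P̄ = [3287/3179 19713/12716 8848/3179; 19713/12716 77789/25432 15207/3179; 8848/3179 15207/3179 26678/3179]

x' = [-91/374, -2147/748, -701/187]
P' = [3287/3179 19713/12716 8848/3179; 19713/12716 77789/25432 15207/3179; 8848/3179 15207/3179 26678/3179]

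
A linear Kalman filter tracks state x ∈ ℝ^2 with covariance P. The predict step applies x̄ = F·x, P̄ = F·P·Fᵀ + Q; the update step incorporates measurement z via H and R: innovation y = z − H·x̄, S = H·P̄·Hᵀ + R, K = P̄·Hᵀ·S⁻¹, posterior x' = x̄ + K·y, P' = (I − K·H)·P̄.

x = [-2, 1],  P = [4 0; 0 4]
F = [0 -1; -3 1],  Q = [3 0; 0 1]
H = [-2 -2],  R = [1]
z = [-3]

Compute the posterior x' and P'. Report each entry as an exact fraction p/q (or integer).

x̄ = F·x = [-1, 7]
P̄ = F·P·Fᵀ + Q = [7 -4; -4 41]
y = z − H·x̄ = [9]
S = H·P̄·Hᵀ + R = [161]
K = P̄·Hᵀ·S⁻¹ = [-6/161; -74/161]
x' = x̄ + K·y = [-215/161, 461/161]
P' = (I − K·H)·P̄ = [1091/161 -1088/161; -1088/161 1125/161]

x' = [-215/161, 461/161]
P' = [1091/161 -1088/161; -1088/161 1125/161]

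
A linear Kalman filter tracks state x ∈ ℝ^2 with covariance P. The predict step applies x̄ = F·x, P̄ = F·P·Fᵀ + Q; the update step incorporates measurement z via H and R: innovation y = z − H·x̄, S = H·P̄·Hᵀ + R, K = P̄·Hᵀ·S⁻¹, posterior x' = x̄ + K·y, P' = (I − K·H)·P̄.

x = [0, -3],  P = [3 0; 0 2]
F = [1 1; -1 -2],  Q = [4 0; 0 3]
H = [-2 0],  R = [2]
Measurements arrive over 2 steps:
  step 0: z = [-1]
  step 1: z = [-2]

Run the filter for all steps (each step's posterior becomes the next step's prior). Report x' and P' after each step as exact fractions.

step 0: x' = [6/19, 65/19], P' = [9/19 -7/19; -7/19 168/19]
step 1: x' = [549/497, -1784/497], P' = [239/497 -324/497; -324/497 7522/497]

step 0: x̄ = F·x = [-3, 6]
step 0: P̄ = F·P·Fᵀ + Q = [9 -7; -7 14]
step 0: y = z − H·x̄ = [-7]
step 0: S = H·P̄·Hᵀ + R = [38]
step 0: K = P̄·Hᵀ·S⁻¹ = [-9/19; 7/19]
step 0: x' = x̄ + K·y = [6/19, 65/19]
step 0: P' = (I − K·H)·P̄ = [9/19 -7/19; -7/19 168/19]
step 1: x̄ = F·x = [71/19, -136/19]
step 1: P̄ = F·P·Fᵀ + Q = [239/19 -324/19; -324/19 710/19]
step 1: y = z − H·x̄ = [104/19]
step 1: S = H·P̄·Hᵀ + R = [994/19]
step 1: K = P̄·Hᵀ·S⁻¹ = [-239/497; 324/497]
step 1: x' = x̄ + K·y = [549/497, -1784/497]
step 1: P' = (I − K·H)·P̄ = [239/497 -324/497; -324/497 7522/497]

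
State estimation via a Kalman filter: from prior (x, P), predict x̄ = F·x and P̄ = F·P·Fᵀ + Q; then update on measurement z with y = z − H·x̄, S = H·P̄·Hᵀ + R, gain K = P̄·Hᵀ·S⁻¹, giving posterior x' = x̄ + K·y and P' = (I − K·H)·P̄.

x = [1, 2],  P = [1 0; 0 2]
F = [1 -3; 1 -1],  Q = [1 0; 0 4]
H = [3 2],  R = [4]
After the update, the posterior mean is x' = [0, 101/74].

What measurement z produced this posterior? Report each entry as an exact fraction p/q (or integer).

x̄ = F·x = [-5, -1]
P̄ = F·P·Fᵀ + Q = [20 7; 7 7]
S = H·P̄·Hᵀ + R = [296]
K = P̄·Hᵀ·S⁻¹ = [1/4; 35/296]
x' − x̄ = [5, 175/74] = K·y
y = (KᵀK)⁻¹·Kᵀ·(x' − x̄) = [20]
z = y + H·x̄ = [20] + [-17] = [3]

z = [3]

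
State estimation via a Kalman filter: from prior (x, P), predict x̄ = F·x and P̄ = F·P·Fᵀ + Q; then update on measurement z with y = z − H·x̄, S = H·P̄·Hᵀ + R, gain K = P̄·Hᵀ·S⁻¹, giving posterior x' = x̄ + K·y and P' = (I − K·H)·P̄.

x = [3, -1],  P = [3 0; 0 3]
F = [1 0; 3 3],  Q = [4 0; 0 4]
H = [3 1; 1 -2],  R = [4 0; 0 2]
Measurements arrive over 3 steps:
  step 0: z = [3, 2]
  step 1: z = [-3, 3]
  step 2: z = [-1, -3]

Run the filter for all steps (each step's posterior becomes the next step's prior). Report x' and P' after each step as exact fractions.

step 0: x̄ = F·x = [3, 6]
step 0: P̄ = F·P·Fᵀ + Q = [7 9; 9 58]
step 0: y = z − H·x̄ = [-12, 11]
step 0: S = H·P̄·Hᵀ + R = [179 -140; -140 205]
step 0: K = P̄·Hᵀ·S⁻¹ = [922/3419 2231/17095; 489/3419 -7253/17095]
step 0: x' = x̄ + K·y = [20506/17095, -6553/17095]
step 0: P' = (I − K·H)·P̄ = [5906/17095 722/17095; 722/17095 7614/17095]
step 1: x̄ = F·x = [20506/17095, 41859/17095]
step 1: P̄ = F·P·Fᵀ + Q = [74286/17095 19884/17095; 19884/17095 203056/17095]
step 1: y = z − H·x̄ = [-154662/17095, 114497/17095]
step 1: S = H·P̄·Hᵀ + R = [1059314/17095 -282674/17095; -282674/17095 841164/17095]
step 1: K = P̄·Hᵀ·S⁻¹ = [3128739/11862419 1538202/11862419; 1635038/11862419 -4897280/11862419]
step 1: x' = x̄ + K·y = [-3774598/11862419, -18546541/11862419]
step 1: P' = (I − K·H)·P̄ = [4015188/11862419 469392/11862419; 469392/11862419 5131976/11862419]
step 2: x̄ = F·x = [-3774598/11862419, -66963417/11862419]
step 2: P̄ = F·P·Fᵀ + Q = [51464864/11862419 13453740/11862419; 13453740/11862419 138223208/11862419]
step 2: y = z − H·x̄ = [66424792/11862419, -165739493/11862419]
step 2: S = H·P̄·Hᵀ + R = [729579100/11862419 -189320524/11862419; -189320524/11862419 574267574/11862419]
step 2: K = P̄·Hᵀ·S⁻¹ = [1064697167/4037238937 523646234/4037238937; 556013649/4037238937 -1665598964/4037238937]
step 2: x' = x̄ + K·y = [-2639050896/4037238937, 3594655049/4037238937]
step 2: P' = (I − K·H)·P̄ = [1366409972/4037238937 159558752/4037238937; 159558752/4037238937 1745378340/4037238937]

step 0: x' = [20506/17095, -6553/17095], P' = [5906/17095 722/17095; 722/17095 7614/17095]
step 1: x' = [-3774598/11862419, -18546541/11862419], P' = [4015188/11862419 469392/11862419; 469392/11862419 5131976/11862419]
step 2: x' = [-2639050896/4037238937, 3594655049/4037238937], P' = [1366409972/4037238937 159558752/4037238937; 159558752/4037238937 1745378340/4037238937]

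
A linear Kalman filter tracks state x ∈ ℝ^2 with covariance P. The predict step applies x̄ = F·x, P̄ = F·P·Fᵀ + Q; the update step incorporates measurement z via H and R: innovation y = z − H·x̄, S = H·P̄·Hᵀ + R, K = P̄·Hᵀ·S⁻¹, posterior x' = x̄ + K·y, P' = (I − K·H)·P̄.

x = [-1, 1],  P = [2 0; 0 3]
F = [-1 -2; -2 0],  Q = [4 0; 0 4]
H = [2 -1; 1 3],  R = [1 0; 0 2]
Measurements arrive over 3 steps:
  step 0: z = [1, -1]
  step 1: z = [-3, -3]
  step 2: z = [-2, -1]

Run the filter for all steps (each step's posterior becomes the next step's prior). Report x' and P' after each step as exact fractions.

step 0: x' = [51/194, -488/1261], P' = [43/194 2/97; 2/97 228/1261]
step 1: x' = [-5267813/3253807, -1405074/3253807], P' = [699218/3253807 63912/3253807; 63912/3253807 575988/3253807]
step 2: x' = [-885282163/1039388642, 61648406/519694321], P' = [223308001/1039388642 10194020/519694321; 10194020/519694321 91977516/519694321]

step 0: x̄ = F·x = [-1, 2]
step 0: P̄ = F·P·Fᵀ + Q = [18 4; 4 12]
step 0: y = z − H·x̄ = [5, -6]
step 0: S = H·P̄·Hᵀ + R = [69 20; 20 152]
step 0: K = P̄·Hᵀ·S⁻¹ = [41/97 55/388; -176/1261 355/1261]
step 0: x' = x̄ + K·y = [51/194, -488/1261]
step 0: P' = (I − K·H)·P̄ = [43/194 2/97; 2/97 228/1261]
step 1: x̄ = F·x = [1289/2522, -51/97]
step 1: P̄ = F·P·Fᵀ + Q = [12679/2522 51/97; 51/97 474/97]
step 1: y = z − H·x̄ = [-5735/1261, -4877/2522]
step 1: S = H·P̄·Hᵀ + R = [30129/1261 -2492/1261; -2492/1261 136595/2522]
step 1: K = P̄·Hᵀ·S⁻¹ = [1334524/3253807 445477/3253807; -448164/3253807 895938/3253807]
step 1: x' = x̄ + K·y = [-5267813/3253807, -1405074/3253807]
step 1: P' = (I − K·H)·P̄ = [699218/3253807 63912/3253807; 63912/3253807 575988/3253807]
step 2: x̄ = F·x = [8077961/3253807, 10535626/3253807]
step 2: P̄ = F·P·Fᵀ + Q = [16274046/3253807 1654084/3253807; 1654084/3253807 15812100/3253807]
step 2: y = z − H·x̄ = [-12127910/3253807, -42938646/3253807]
step 2: S = H·P̄·Hᵀ + R = [77545755/3253807 -6617788/3253807; -6617788/3253807 175015064/3253807]
step 2: K = P̄·Hᵀ·S⁻¹ = [213113981/519694321 284472121/2078777284; -71589476/519694321 143063284/519694321]
step 2: x' = x̄ + K·y = [-885282163/1039388642, 61648406/519694321]
step 2: P' = (I − K·H)·P̄ = [223308001/1039388642 10194020/519694321; 10194020/519694321 91977516/519694321]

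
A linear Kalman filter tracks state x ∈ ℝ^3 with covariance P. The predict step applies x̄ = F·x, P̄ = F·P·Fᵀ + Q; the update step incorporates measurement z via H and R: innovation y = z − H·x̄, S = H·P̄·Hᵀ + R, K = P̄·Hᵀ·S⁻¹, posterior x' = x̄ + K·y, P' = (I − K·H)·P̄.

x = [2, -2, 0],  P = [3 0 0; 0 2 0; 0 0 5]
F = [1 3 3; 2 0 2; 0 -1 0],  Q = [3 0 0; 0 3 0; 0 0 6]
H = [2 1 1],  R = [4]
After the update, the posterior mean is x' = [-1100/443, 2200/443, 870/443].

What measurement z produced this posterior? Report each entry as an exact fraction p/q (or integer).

z = [2]

x̄ = F·x = [-4, 4, 2]
P̄ = F·P·Fᵀ + Q = [69 36 -6; 36 35 0; -6 0 8]
S = H·P̄·Hᵀ + R = [443]
K = P̄·Hᵀ·S⁻¹ = [168/443; 107/443; -4/443]
x' − x̄ = [672/443, 428/443, -16/443] = K·y
y = (KᵀK)⁻¹·Kᵀ·(x' − x̄) = [4]
z = y + H·x̄ = [4] + [-2] = [2]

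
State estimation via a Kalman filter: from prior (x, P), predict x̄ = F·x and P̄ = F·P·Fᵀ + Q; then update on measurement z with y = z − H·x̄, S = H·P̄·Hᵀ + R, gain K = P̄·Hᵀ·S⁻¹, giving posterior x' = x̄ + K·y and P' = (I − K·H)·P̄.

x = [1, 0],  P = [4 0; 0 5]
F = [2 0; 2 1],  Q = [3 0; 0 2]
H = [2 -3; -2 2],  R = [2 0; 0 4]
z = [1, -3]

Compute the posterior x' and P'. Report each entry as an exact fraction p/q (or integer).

x' = [559/196, 76/49]
P' = [2029/294 740/147; 740/147 566/147]

x̄ = F·x = [2, 2]
P̄ = F·P·Fᵀ + Q = [19 16; 16 23]
y = z − H·x̄ = [3, -3]
S = H·P̄·Hᵀ + R = [93 -54; -54 44]
K = P̄·Hᵀ·S⁻¹ = [-191/294 -183/196; -109/147 -29/49]
x' = x̄ + K·y = [559/196, 76/49]
P' = (I − K·H)·P̄ = [2029/294 740/147; 740/147 566/147]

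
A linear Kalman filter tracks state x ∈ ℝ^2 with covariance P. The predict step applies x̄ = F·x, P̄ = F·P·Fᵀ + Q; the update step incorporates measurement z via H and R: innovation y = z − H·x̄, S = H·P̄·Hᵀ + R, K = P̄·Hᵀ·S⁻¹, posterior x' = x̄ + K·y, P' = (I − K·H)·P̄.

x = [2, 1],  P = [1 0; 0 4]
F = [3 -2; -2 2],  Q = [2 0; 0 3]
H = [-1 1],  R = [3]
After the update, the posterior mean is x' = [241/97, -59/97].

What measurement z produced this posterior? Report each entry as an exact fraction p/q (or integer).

x̄ = F·x = [4, -2]
P̄ = F·P·Fᵀ + Q = [27 -22; -22 23]
S = H·P̄·Hᵀ + R = [97]
K = P̄·Hᵀ·S⁻¹ = [-49/97; 45/97]
x' − x̄ = [-147/97, 135/97] = K·y
y = (KᵀK)⁻¹·Kᵀ·(x' − x̄) = [3]
z = y + H·x̄ = [3] + [-6] = [-3]

z = [-3]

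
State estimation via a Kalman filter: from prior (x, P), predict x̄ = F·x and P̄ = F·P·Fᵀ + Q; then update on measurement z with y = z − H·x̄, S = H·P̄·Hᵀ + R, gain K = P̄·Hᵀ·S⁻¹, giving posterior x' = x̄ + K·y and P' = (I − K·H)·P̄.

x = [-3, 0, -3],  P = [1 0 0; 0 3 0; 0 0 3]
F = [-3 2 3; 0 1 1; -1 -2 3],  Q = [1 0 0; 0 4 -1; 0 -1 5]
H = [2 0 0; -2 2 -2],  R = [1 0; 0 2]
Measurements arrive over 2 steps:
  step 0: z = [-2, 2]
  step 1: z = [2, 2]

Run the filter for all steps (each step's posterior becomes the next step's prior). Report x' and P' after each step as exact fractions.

step 0: x̄ = F·x = [0, -3, -6]
step 0: P̄ = F·P·Fᵀ + Q = [49 15 18; 15 10 2; 18 2 45]
step 0: y = z − H·x̄ = [-2, -4]
step 0: S = H·P̄·Hᵀ + R = [197 -208; -208 426]
step 0: K = P̄·Hᵀ·S⁻¹ = [10058/20329 -52/20329; 4934/20329 1741/20329; -5020/20329 -8273/20329]
step 0: x' = x̄ + K·y = [-19908/20329, -77819/20329, -78842/20329]
step 0: P' = (I − K·H)·P̄ = [5029/20329 2467/20329 -2510/20329; 2467/20329 79644/20329 75436/20329; -2510/20329 75436/20329 86219/20329]
step 1: x̄ = F·x = [-332440/20329, -156661/20329, -60980/20329]
step 1: P̄ = F·P·Fᵀ + Q = [2080945/20329 795254/20329 512470/20329; 795254/20329 398051/20329 154519/20329; 512470/20329 154519/20329 320917/20329]
step 1: y = z − H·x̄ = [705538/20329, -432860/20329]
step 1: S = H·P̄·Hᵀ + R = [8344109/20329 -7192644/20329; -7192644/20329 7741886/20329]
step 1: K = P̄·Hᵀ·S⁻¹ = [156274634/316420211 -1798161/316420211; 107650444/316420211 54914182/316420211; -45027868/316420211 -97325708/316420211]
step 1: x' = x̄ + K·y = [287535528/316420211, 128418489/316420211, -439557796/316420211]
step 1: P' = (I − K·H)·P̄ = [78137317/316420211 53825222/316420211 -22513934/316420211; 53825222/316420211 753958073/316420211 645218669/316420211; -22513934/316420211 645218669/316420211 765058311/316420211]

step 0: x' = [-19908/20329, -77819/20329, -78842/20329], P' = [5029/20329 2467/20329 -2510/20329; 2467/20329 79644/20329 75436/20329; -2510/20329 75436/20329 86219/20329]
step 1: x' = [287535528/316420211, 128418489/316420211, -439557796/316420211], P' = [78137317/316420211 53825222/316420211 -22513934/316420211; 53825222/316420211 753958073/316420211 645218669/316420211; -22513934/316420211 645218669/316420211 765058311/316420211]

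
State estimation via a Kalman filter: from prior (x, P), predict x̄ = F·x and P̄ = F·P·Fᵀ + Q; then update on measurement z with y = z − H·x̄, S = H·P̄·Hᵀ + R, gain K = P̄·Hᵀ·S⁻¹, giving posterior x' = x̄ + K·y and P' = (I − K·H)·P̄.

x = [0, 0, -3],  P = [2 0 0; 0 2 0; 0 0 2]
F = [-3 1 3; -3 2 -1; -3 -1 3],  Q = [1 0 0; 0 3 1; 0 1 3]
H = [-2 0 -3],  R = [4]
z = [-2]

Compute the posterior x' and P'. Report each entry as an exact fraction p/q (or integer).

x̄ = F·x = [-9, 3, -9]
P̄ = F·P·Fᵀ + Q = [39 16 34; 16 31 9; 34 9 41]
y = z − H·x̄ = [-47]
S = H·P̄·Hᵀ + R = [937]
K = P̄·Hᵀ·S⁻¹ = [-180/937; -59/937; -191/937]
x' = x̄ + K·y = [27/937, 5584/937, 544/937]
P' = (I − K·H)·P̄ = [4143/937 4372/937 -2522/937; 4372/937 25566/937 -2836/937; -2522/937 -2836/937 1936/937]

x' = [27/937, 5584/937, 544/937]
P' = [4143/937 4372/937 -2522/937; 4372/937 25566/937 -2836/937; -2522/937 -2836/937 1936/937]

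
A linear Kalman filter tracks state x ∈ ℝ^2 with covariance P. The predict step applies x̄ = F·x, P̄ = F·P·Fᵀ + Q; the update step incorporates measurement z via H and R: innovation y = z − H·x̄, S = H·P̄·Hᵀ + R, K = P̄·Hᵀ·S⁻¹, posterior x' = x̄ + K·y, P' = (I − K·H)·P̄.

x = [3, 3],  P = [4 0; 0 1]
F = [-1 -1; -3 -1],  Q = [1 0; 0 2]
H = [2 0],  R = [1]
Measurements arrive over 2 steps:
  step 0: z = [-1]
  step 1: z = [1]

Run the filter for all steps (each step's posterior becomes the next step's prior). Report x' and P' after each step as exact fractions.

step 0: x' = [-18/25, -14/25], P' = [6/25 13/25; 13/25 299/25]
step 1: x' = [248/483, 310/161], P' = [356/1449 41/161; 41/161 677/161]

step 0: x̄ = F·x = [-6, -12]
step 0: P̄ = F·P·Fᵀ + Q = [6 13; 13 39]
step 0: y = z − H·x̄ = [11]
step 0: S = H·P̄·Hᵀ + R = [25]
step 0: K = P̄·Hᵀ·S⁻¹ = [12/25; 26/25]
step 0: x' = x̄ + K·y = [-18/25, -14/25]
step 0: P' = (I − K·H)·P̄ = [6/25 13/25; 13/25 299/25]
step 1: x̄ = F·x = [32/25, 68/25]
step 1: P̄ = F·P·Fᵀ + Q = [356/25 369/25; 369/25 481/25]
step 1: y = z − H·x̄ = [-39/25]
step 1: S = H·P̄·Hᵀ + R = [1449/25]
step 1: K = P̄·Hᵀ·S⁻¹ = [712/1449; 82/161]
step 1: x' = x̄ + K·y = [248/483, 310/161]
step 1: P' = (I − K·H)·P̄ = [356/1449 41/161; 41/161 677/161]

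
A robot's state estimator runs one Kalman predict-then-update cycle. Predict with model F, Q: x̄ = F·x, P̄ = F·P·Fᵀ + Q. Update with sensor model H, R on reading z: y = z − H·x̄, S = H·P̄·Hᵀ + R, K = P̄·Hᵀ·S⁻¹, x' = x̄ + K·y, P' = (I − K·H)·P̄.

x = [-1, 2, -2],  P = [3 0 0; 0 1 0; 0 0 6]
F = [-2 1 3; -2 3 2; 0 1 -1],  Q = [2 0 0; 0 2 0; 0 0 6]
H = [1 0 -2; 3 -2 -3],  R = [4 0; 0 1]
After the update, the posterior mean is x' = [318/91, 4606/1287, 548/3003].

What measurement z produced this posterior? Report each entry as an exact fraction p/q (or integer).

z = [2, 3]

x̄ = F·x = [-2, 4, 4]
P̄ = F·P·Fᵀ + Q = [69 51 -17; 51 47 -9; -17 -9 13]
S = H·P̄·Hᵀ + R = [193 300; 300 513]
K = P̄·Hᵀ·S⁻¹ = [61/91 -8/91; 457/429 -586/1287; -51/1001 -332/3003]
x' − x̄ = [500/91, -542/1287, -11464/3003] = K·y
y = (KᵀK)⁻¹·Kᵀ·(x' − x̄) = [12, 29]
z = y + H·x̄ = [12, 29] + [-10, -26] = [2, 3]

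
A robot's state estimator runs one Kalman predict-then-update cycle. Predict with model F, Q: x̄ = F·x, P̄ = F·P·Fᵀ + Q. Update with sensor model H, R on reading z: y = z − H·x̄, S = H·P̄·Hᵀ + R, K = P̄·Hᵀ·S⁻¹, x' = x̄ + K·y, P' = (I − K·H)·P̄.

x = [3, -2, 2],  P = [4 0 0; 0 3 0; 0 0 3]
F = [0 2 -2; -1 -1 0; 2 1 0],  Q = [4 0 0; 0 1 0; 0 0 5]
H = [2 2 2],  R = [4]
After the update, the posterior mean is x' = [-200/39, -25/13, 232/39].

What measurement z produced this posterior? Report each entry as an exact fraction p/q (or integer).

x̄ = F·x = [-8, -1, 4]
P̄ = F·P·Fᵀ + Q = [28 -6 6; -6 8 -11; 6 -11 24]
S = H·P̄·Hᵀ + R = [156]
K = P̄·Hᵀ·S⁻¹ = [14/39; -3/26; 19/78]
x' − x̄ = [112/39, -12/13, 76/39] = K·y
y = (KᵀK)⁻¹·Kᵀ·(x' − x̄) = [8]
z = y + H·x̄ = [8] + [-10] = [-2]

z = [-2]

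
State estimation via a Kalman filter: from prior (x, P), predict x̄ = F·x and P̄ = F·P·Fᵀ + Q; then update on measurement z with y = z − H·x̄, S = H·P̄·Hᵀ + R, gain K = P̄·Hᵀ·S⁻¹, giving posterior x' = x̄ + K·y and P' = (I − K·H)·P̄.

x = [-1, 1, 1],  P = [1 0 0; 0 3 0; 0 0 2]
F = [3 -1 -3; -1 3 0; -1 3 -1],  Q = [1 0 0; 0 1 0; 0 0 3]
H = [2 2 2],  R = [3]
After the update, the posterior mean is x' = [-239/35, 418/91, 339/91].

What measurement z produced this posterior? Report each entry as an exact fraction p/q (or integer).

z = [3]

x̄ = F·x = [-7, 4, 3]
P̄ = F·P·Fᵀ + Q = [31 -12 -6; -12 29 28; -6 28 33]
S = H·P̄·Hᵀ + R = [455]
K = P̄·Hᵀ·S⁻¹ = [2/35; 18/91; 22/91]
x' − x̄ = [6/35, 54/91, 66/91] = K·y
y = (KᵀK)⁻¹·Kᵀ·(x' − x̄) = [3]
z = y + H·x̄ = [3] + [0] = [3]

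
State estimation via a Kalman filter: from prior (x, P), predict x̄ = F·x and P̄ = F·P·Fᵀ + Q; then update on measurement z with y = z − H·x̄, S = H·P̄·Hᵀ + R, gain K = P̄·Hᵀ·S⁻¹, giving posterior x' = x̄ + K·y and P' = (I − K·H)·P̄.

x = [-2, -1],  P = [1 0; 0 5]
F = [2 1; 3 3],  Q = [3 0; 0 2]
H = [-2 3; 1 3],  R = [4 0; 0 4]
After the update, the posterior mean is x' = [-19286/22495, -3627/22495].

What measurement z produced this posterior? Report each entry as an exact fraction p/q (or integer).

z = [1, -1]

x̄ = F·x = [-5, -9]
P̄ = F·P·Fᵀ + Q = [12 21; 21 56]
S = H·P̄·Hᵀ + R = [304 417; 417 646]
K = P̄·Hᵀ·S⁻¹ = [-6081/22495 6537/22495; 2583/22495 4914/22495]
x' − x̄ = [93189/22495, 198828/22495] = K·y
y = (KᵀK)⁻¹·Kᵀ·(x' − x̄) = [18, 31]
z = y + H·x̄ = [18, 31] + [-17, -32] = [1, -1]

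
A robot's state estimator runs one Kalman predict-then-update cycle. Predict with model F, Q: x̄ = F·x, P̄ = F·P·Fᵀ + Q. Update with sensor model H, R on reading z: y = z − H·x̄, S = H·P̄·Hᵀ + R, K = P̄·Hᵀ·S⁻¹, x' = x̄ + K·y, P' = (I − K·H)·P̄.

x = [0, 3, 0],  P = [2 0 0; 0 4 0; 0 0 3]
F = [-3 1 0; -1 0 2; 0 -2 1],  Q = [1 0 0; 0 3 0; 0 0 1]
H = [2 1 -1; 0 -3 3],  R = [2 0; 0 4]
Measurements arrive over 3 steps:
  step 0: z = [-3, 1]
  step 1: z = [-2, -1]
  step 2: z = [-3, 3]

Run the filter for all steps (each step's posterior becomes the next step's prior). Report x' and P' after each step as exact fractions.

step 0: x' = [-9969/7397, -20271/7397, -18432/7397], P' = [4261/7397 -696/7397 764/7397; -696/7397 90572/7397 89160/7397; 764/7397 89160/7397 90880/7397]
step 1: x' = [-68559531/103011721, 118146858/103011721, 113776237/103011721], P' = [55732355/103011721 -17521503/103011721 1397785/103011721; -17521503/103011721 165753354/103011721 134067486/103011721; 1397785/103011721 134067486/103011721 145885182/103011721]
step 2: x' = [-182855820034/223135231583, -62766999036/223135231583, 163663963851/223135231583], P' = [119018352261/223135231583 -35776716689/223135231583 3224337287/223135231583; -35776716689/223135231583 356950895523/223135231583 291545141427/223135231583; 3224337287/223135231583 291545141427/223135231583 317672275575/223135231583]

step 0: x̄ = F·x = [3, 0, -6]
step 0: P̄ = F·P·Fᵀ + Q = [23 6 -8; 6 17 6; -8 6 20]
step 0: y = z − H·x̄ = [-15, 19]
step 0: S = H·P̄·Hᵀ + R = [175 -159; -159 229]
step 0: K = P̄·Hᵀ·S⁻¹ = [3531/7397 1095/7397; 10/7397 -1059/7397; -96/7397 1290/7397]
step 0: x' = x̄ + K·y = [-9969/7397, -20271/7397, -18432/7397]
step 0: P' = (I − K·H)·P̄ = [4261/7397 -696/7397 764/7397; -696/7397 90572/7397 89160/7397; 764/7397 89160/7397 90880/7397]
step 1: x̄ = F·x = [9636/7397, -26895/7397, 22110/7397]
step 1: P̄ = F·P·Fᵀ + Q = [140494/7397 187215/7397 -98452/7397; 187215/7397 386916/7397 -177036/7397; -98452/7397 -177036/7397 103925/7397]
step 1: y = z − H·x̄ = [14939/7397, -154412/7397]
step 1: S = H·P̄·Hᵀ + R = [2564351/7397 -4248741/7397; -4248741/7397 7633805/7397]
step 1: K = P̄·Hᵀ·S⁻¹ = [46272711/103011721 14189466/103011721; -1678569/103011721 -23764401/103011721; -4511063/103011721 8863272/103011721]
step 1: x' = x̄ + K·y = [-68559531/103011721, 118146858/103011721, 113776237/103011721]
step 1: P' = (I − K·H)·P̄ = [55732355/103011721 -17521503/103011721 1397785/103011721; -17521503/103011721 165753354/103011721 134067486/103011721; 1397785/103011721 134067486/103011721 145885182/103011721]
step 2: x̄ = F·x = [323825451/103011721, 296112005/103011721, -122517479/103011721]
step 2: P̄ = F·P·Fᵀ + Q = [875485288/103011721 444466830/103011721 -306761595/103011721; 444466830/103011721 942717106/103011721 -280940371/103011721; -306761595/103011721 -280940371/103011721 375640375/103011721]
step 2: y = z − H·x̄ = [-1375315549/103011721, 1564923615/103011721]
step 2: S = H·P̄·Hᵀ + R = [8593116517/103011721 -10148085219/103011721; -10148085219/103011721 17334190891/103011721]
step 2: K = P̄·Hᵀ·S⁻¹ = [99517825273/223135231583 29250790482/223135231583; -3073839641/223135231583 -49054315572/223135231583; -9839229787/223135231583 19595350611/223135231583]
step 2: x' = x̄ + K·y = [-182855820034/223135231583, -62766999036/223135231583, 163663963851/223135231583]
step 2: P' = (I − K·H)·P̄ = [119018352261/223135231583 -35776716689/223135231583 3224337287/223135231583; -35776716689/223135231583 356950895523/223135231583 291545141427/223135231583; 3224337287/223135231583 291545141427/223135231583 317672275575/223135231583]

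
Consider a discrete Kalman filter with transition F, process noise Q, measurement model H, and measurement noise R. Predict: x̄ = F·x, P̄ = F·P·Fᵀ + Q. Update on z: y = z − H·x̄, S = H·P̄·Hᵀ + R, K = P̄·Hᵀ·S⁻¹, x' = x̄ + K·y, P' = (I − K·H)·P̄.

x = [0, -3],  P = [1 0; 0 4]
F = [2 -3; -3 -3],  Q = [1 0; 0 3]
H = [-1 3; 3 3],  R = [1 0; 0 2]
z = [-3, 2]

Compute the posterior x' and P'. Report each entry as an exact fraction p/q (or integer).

x̄ = F·x = [9, 9]
P̄ = F·P·Fᵀ + Q = [41 30; 30 48]
y = z − H·x̄ = [-21, -52]
S = H·P̄·Hᵀ + R = [294 489; 489 1343]
K = P̄·Hᵀ·S⁻¹ = [-38350/155721 12887/51907; 12892/51907 4350/51907]
x' = x̄ + K·y = [65489/51907, -29769/51907]
P' = (I − K·H)·P̄ = [28918/155721 -1048/51907; -1048/51907 3948/51907]

x' = [65489/51907, -29769/51907]
P' = [28918/155721 -1048/51907; -1048/51907 3948/51907]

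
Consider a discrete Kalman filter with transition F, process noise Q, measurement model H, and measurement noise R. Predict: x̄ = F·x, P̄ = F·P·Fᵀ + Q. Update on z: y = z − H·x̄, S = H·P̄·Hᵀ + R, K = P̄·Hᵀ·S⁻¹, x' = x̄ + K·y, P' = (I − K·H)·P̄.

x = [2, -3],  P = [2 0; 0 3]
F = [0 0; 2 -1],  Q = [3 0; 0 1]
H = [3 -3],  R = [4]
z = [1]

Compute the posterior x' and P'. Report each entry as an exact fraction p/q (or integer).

x' = [198/139, 181/139]
P' = [336/139 324/139; 324/139 372/139]

x̄ = F·x = [0, 7]
P̄ = F·P·Fᵀ + Q = [3 0; 0 12]
y = z − H·x̄ = [22]
S = H·P̄·Hᵀ + R = [139]
K = P̄·Hᵀ·S⁻¹ = [9/139; -36/139]
x' = x̄ + K·y = [198/139, 181/139]
P' = (I − K·H)·P̄ = [336/139 324/139; 324/139 372/139]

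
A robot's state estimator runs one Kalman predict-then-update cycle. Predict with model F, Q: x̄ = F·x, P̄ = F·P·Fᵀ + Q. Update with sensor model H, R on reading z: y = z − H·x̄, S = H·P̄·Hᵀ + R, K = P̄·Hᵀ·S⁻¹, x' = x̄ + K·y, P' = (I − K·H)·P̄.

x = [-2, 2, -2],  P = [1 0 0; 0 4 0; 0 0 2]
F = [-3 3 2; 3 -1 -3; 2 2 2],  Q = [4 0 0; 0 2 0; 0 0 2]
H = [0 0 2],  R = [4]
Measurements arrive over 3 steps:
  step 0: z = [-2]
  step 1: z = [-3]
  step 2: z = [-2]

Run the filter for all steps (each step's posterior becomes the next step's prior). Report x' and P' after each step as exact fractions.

step 0: x̄ = F·x = [8, -2, -4]
step 0: P̄ = F·P·Fᵀ + Q = [57 -33 26; -33 33 -14; 26 -14 30]
step 0: y = z − H·x̄ = [6]
step 0: S = H·P̄·Hᵀ + R = [124]
step 0: K = P̄·Hᵀ·S⁻¹ = [13/31; -7/31; 15/31]
step 0: x' = x̄ + K·y = [326/31, -104/31, -34/31]
step 0: P' = (I − K·H)·P̄ = [1091/31 -659/31 26/31; -659/31 827/31 -14/31; 26/31 -14/31 30/31]
step 1: x̄ = F·x = [-1358/31, 1184/31, 376/31]
step 1: P̄ = F·P·Fᵀ + Q = [28888/31 -19844/31 -1656/31; -19844/31 14380/31 2188/31; -1656/31 2188/31 2678/31]
step 1: y = z − H·x̄ = [-845/31]
step 1: S = H·P̄·Hᵀ + R = [10836/31]
step 1: K = P̄·Hᵀ·S⁻¹ = [-92/301; 1094/2709; 1339/2709]
step 1: x' = x̄ + K·y = [-10678/301, 73646/2709, -3641/2709]
step 1: P' = (I − K·H)·P̄ = [270664/301 -179692/301 -184/301; -179692/301 1102196/2709 2188/2709; -184/301 2188/2709 2678/2709]
step 2: x̄ = F·x = [501962/2709, -50147/387, -17398/903]
step 2: P̄ = F·P·Fᵀ + Q = [61021328/2709 -6386012/387 -2655592/903; -6386012/387 4685972/387 281380/129; -2655592/903 281380/129 137250/301]
step 2: y = z − H·x̄ = [32990/903]
step 2: S = H·P̄·Hᵀ + R = [550204/301]
step 2: K = P̄·Hᵀ·S⁻¹ = [-1327796/412653; 984830/412653; 68625/137551]
step 2: x' = x̄ + K·y = [83858422/1237959, -52474579/1237959, -429148/412653]
step 2: P' = (I − K·H)·P̄ = [4456398064/1237959 -3050508364/1237959 -2655592/412653; -3050508364/1237959 2100865204/1237959 1969660/412653; -2655592/412653 1969660/412653 137250/137551]

step 0: x' = [326/31, -104/31, -34/31], P' = [1091/31 -659/31 26/31; -659/31 827/31 -14/31; 26/31 -14/31 30/31]
step 1: x' = [-10678/301, 73646/2709, -3641/2709], P' = [270664/301 -179692/301 -184/301; -179692/301 1102196/2709 2188/2709; -184/301 2188/2709 2678/2709]
step 2: x' = [83858422/1237959, -52474579/1237959, -429148/412653], P' = [4456398064/1237959 -3050508364/1237959 -2655592/412653; -3050508364/1237959 2100865204/1237959 1969660/412653; -2655592/412653 1969660/412653 137250/137551]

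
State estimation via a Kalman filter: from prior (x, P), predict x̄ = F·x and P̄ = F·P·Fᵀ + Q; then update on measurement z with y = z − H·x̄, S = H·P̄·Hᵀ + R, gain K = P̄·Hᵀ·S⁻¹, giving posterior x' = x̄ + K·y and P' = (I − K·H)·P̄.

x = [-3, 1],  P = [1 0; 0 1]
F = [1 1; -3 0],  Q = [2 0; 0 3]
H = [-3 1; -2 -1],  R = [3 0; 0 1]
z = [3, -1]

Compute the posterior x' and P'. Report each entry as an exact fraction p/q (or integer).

x̄ = F·x = [-2, 9]
P̄ = F·P·Fᵀ + Q = [4 -3; -3 12]
y = z − H·x̄ = [-12, 4]
S = H·P̄·Hᵀ + R = [69 9; 9 17]
K = P̄·Hᵀ·S⁻¹ = [-5/26 -5/26; 137/364 -201/364]
x' = x̄ + K·y = [-6/13, 207/91]
P' = (I − K·H)·P̄ = [2/13 -3/26; -3/26 285/364]

x' = [-6/13, 207/91]
P' = [2/13 -3/26; -3/26 285/364]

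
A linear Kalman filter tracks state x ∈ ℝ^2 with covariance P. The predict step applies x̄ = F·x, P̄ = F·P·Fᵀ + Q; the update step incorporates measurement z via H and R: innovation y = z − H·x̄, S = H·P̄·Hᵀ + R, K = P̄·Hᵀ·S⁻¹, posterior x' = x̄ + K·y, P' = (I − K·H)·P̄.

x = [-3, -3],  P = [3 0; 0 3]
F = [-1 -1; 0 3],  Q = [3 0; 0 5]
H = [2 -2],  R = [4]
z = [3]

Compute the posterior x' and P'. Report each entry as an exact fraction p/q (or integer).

x' = [39/20, 9/40]
P' = [18/5 33/10; 33/10 239/60]

x̄ = F·x = [6, -9]
P̄ = F·P·Fᵀ + Q = [9 -9; -9 32]
y = z − H·x̄ = [-27]
S = H·P̄·Hᵀ + R = [240]
K = P̄·Hᵀ·S⁻¹ = [3/20; -41/120]
x' = x̄ + K·y = [39/20, 9/40]
P' = (I − K·H)·P̄ = [18/5 33/10; 33/10 239/60]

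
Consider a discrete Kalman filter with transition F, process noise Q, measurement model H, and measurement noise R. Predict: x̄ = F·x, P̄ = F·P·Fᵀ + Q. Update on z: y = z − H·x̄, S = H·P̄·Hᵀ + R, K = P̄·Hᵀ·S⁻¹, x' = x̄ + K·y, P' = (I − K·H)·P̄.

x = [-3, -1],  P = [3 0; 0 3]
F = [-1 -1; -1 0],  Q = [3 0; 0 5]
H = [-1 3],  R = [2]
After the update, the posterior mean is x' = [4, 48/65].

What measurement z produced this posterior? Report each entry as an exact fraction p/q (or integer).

x̄ = F·x = [4, 3]
P̄ = F·P·Fᵀ + Q = [9 3; 3 8]
S = H·P̄·Hᵀ + R = [65]
K = P̄·Hᵀ·S⁻¹ = [0; 21/65]
x' − x̄ = [0, -147/65] = K·y
y = (KᵀK)⁻¹·Kᵀ·(x' − x̄) = [-7]
z = y + H·x̄ = [-7] + [5] = [-2]

z = [-2]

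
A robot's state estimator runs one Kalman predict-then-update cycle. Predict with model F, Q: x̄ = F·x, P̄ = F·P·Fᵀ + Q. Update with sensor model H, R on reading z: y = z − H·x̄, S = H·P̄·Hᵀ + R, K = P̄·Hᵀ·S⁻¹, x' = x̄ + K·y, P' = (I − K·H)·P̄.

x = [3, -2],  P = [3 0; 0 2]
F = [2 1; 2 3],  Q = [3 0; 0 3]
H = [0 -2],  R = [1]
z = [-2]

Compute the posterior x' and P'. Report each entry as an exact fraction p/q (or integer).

x' = [604/133, 132/133]
P' = [965/133 18/133; 18/133 33/133]

x̄ = F·x = [4, 0]
P̄ = F·P·Fᵀ + Q = [17 18; 18 33]
y = z − H·x̄ = [-2]
S = H·P̄·Hᵀ + R = [133]
K = P̄·Hᵀ·S⁻¹ = [-36/133; -66/133]
x' = x̄ + K·y = [604/133, 132/133]
P' = (I − K·H)·P̄ = [965/133 18/133; 18/133 33/133]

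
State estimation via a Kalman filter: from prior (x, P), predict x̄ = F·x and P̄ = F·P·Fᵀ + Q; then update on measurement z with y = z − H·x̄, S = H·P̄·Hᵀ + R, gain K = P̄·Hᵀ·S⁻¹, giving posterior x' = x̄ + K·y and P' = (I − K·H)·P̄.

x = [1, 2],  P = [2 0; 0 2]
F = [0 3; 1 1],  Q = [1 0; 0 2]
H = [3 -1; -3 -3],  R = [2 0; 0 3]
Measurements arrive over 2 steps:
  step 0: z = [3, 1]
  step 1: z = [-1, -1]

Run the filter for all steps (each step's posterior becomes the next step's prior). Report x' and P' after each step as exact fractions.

step 0: x' = [382/587, -495/587], P' = [584/4109 -222/4109; -222/4109 1182/4109]
step 1: x' = [-463058/1860043, 934883/1860043], P' = [255034/1860043 -90900/1860043; -90900/1860043 502380/1860043]

step 0: x̄ = F·x = [6, 3]
step 0: P̄ = F·P·Fᵀ + Q = [19 6; 6 6]
step 0: y = z − H·x̄ = [-12, 28]
step 0: S = H·P̄·Hᵀ + R = [143 -189; -189 336]
step 0: K = P̄·Hᵀ·S⁻¹ = [141/587 -362/4109; -132/587 -960/4109]
step 0: x' = x̄ + K·y = [382/587, -495/587]
step 0: P' = (I − K·H)·P̄ = [584/4109 -222/4109; -222/4109 1182/4109]
step 1: x̄ = F·x = [-1485/587, -113/587]
step 1: P̄ = F·P·Fᵀ + Q = [14747/4109 2880/4109; 2880/4109 9540/4109]
step 1: y = z − H·x̄ = [3755/587, -5381/587]
step 1: S = H·P̄·Hᵀ + R = [133201/4109 -121383/4109; -121383/4109 282750/4109]
step 1: K = P̄·Hᵀ·S⁻¹ = [428001/1860043 -164134/1860043; -387540/1860043 -411480/1860043]
step 1: x' = x̄ + K·y = [-463058/1860043, 934883/1860043]
step 1: P' = (I − K·H)·P̄ = [255034/1860043 -90900/1860043; -90900/1860043 502380/1860043]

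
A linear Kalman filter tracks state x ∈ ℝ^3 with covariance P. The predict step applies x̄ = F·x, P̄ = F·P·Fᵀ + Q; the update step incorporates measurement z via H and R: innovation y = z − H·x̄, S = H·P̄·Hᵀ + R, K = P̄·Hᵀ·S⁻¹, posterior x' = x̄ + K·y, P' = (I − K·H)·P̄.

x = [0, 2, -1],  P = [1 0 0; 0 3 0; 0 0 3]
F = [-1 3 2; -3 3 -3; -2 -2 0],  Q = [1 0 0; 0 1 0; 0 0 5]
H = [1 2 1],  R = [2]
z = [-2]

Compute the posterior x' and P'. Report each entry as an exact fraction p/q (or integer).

x' = [43/72, 1/9, -193/72]
P' = [9407/288 -88/9 -3677/288; -88/9 64/9 -32/9; -3677/288 -32/9 5687/288]

x̄ = F·x = [4, 9, -4]
P̄ = F·P·Fᵀ + Q = [41 12 -16; 12 64 -12; -16 -12 21]
y = z − H·x̄ = [-20]
S = H·P̄·Hᵀ + R = [288]
K = P̄·Hᵀ·S⁻¹ = [49/288; 4/9; -19/288]
x' = x̄ + K·y = [43/72, 1/9, -193/72]
P' = (I − K·H)·P̄ = [9407/288 -88/9 -3677/288; -88/9 64/9 -32/9; -3677/288 -32/9 5687/288]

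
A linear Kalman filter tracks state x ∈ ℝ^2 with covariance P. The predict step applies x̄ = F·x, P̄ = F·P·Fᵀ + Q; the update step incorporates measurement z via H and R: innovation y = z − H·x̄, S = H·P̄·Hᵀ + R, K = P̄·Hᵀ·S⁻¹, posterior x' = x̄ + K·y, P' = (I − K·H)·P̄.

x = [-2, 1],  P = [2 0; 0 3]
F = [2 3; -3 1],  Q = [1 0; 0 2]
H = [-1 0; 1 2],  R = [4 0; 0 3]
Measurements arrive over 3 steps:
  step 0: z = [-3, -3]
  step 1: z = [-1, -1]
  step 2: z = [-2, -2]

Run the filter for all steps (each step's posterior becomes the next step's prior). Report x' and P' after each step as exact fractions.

step 0: x̄ = F·x = [-1, 7]
step 0: P̄ = F·P·Fᵀ + Q = [36 -3; -3 23]
step 0: y = z − H·x̄ = [-4, -16]
step 0: S = H·P̄·Hᵀ + R = [40 -30; -30 119]
step 0: K = P̄·Hᵀ·S⁻¹ = [-846/965 6/193; 1647/3860 181/386]
step 0: x' = x̄ + K·y = [1939/965, -2132/965]
step 0: P' = (I − K·H)·P̄ = [3384/965 -1647/965; -1647/965 6009/3860]
step 1: x̄ = F·x = [-2518/965, -7949/965]
step 1: P̄ = F·P·Fᵀ + Q = [33029/3860 -17073/3860; -17073/3860 175081/3860]
step 1: y = z − H·x̄ = [-3483/965, 17451/965]
step 1: S = H·P̄·Hᵀ + R = [48469/3860 1117/3860; 1117/3860 676641/3860]
step 1: K = P̄·Hᵀ·S⁻¹ = [-5789515/8496079 -4468/8496079; 2896433/8496079 4177570/8496079]
step 1: x' = x̄ + K·y = [-1353593/8496079, -4892056/8496079]
step 1: P' = (I − K·H)·P̄ = [23158060/8496079 -11585732/8496079; -11585732/8496079 12059221/8496079]
step 2: x̄ = F·x = [-17383354/8496079, -831277/8496079]
step 2: P̄ = F·P·Fᵀ + Q = [70632524/8496079 -21670573/8496079; -21670573/8496079 306988311/8496079]
step 2: y = z − H·x̄ = [-34375512/8496079, 2053750/8496079]
step 2: S = H·P̄·Hᵀ + R = [104616840/8496079 -27291378/8496079; -27291378/8496079 1237391713/8496079]
step 2: K = P̄·Hᵀ·S⁻¹ = [-2549860958/3787252671 9097126/1262417557; 5058784849/15149010684 1227166221/2524835114]
step 2: x' = x̄ + K·y = [858186926/1262417557, -1680869372/1262417557]
step 2: P' = (I − K·H)·P̄ = [10199443832/3787252671 -5058784849/3787252671; -5058784849/3787252671 21162065687/15149010684]

step 0: x' = [1939/965, -2132/965], P' = [3384/965 -1647/965; -1647/965 6009/3860]
step 1: x' = [-1353593/8496079, -4892056/8496079], P' = [23158060/8496079 -11585732/8496079; -11585732/8496079 12059221/8496079]
step 2: x' = [858186926/1262417557, -1680869372/1262417557], P' = [10199443832/3787252671 -5058784849/3787252671; -5058784849/3787252671 21162065687/15149010684]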